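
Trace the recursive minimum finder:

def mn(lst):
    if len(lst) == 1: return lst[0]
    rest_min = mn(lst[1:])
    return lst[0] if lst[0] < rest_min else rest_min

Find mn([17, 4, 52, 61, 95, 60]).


mn([17, 4, 52, 61, 95, 60]): compare 17 with mn([4, 52, 61, 95, 60])
mn([4, 52, 61, 95, 60]): compare 4 with mn([52, 61, 95, 60])
mn([52, 61, 95, 60]): compare 52 with mn([61, 95, 60])
mn([61, 95, 60]): compare 61 with mn([95, 60])
mn([95, 60]): compare 95 with mn([60])
mn([60]) = 60  (base case)
Compare 95 with 60 -> 60
Compare 61 with 60 -> 60
Compare 52 with 60 -> 52
Compare 4 with 52 -> 4
Compare 17 with 4 -> 4

4


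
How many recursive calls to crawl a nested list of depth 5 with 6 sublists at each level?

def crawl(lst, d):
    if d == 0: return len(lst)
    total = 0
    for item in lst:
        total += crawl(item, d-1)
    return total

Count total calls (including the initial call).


At depth 0 (root): 1 call
At depth 1: each of 1 parents calls crawl on 6 children = 6 calls
At depth 2: each of 6 parents calls crawl on 6 children = 36 calls
At depth 3: each of 36 parents calls crawl on 6 children = 216 calls
At depth 4: each of 216 parents calls crawl on 6 children = 1296 calls
At depth 5: each of 1296 parents calls crawl on 6 children = 7776 calls
Total: 1 + 6 + 36 + 216 + 1296 + 7776 = 9331

9331


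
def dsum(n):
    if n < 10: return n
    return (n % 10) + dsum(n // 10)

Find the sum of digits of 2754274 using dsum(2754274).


dsum(2754274) = 4 + dsum(275427)
dsum(275427) = 7 + dsum(27542)
dsum(27542) = 2 + dsum(2754)
dsum(2754) = 4 + dsum(275)
dsum(275) = 5 + dsum(27)
dsum(27) = 7 + dsum(2)
dsum(2) = 2  (base case)
Total: 4 + 7 + 2 + 4 + 5 + 7 + 2 = 31

31


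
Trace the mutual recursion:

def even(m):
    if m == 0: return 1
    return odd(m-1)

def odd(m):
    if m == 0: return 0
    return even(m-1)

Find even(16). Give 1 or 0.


even(16) = odd(15)
odd(15) = even(14)
even(14) = odd(13)
odd(13) = even(12)
even(12) = odd(11)
odd(11) = even(10)
even(10) = odd(9)
odd(9) = even(8)
even(8) = odd(7)
odd(7) = even(6)
even(6) = odd(5)
odd(5) = even(4)
even(4) = odd(3)
odd(3) = even(2)
even(2) = odd(1)
odd(1) = even(0)
even(0) = 1  (base case)
Result: 1

1


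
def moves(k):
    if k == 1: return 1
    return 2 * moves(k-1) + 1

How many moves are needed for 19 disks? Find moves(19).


moves(19) = 2 * moves(18) + 1
moves(18) = 2 * moves(17) + 1
moves(17) = 2 * moves(16) + 1
moves(16) = 2 * moves(15) + 1
moves(15) = 2 * moves(14) + 1
moves(14) = 2 * moves(13) + 1
moves(13) = 2 * moves(12) + 1
moves(12) = 2 * moves(11) + 1
moves(11) = 2 * moves(10) + 1
moves(10) = 2 * moves(9) + 1
moves(9) = 2 * moves(8) + 1
moves(8) = 2 * moves(7) + 1
moves(7) = 2 * moves(6) + 1
moves(6) = 2 * moves(5) + 1
moves(5) = 2 * moves(4) + 1
moves(4) = 2 * moves(3) + 1
moves(3) = 2 * moves(2) + 1
moves(2) = 2 * moves(1) + 1
moves(1) = 1  (base case)
moves(2) = 2 * 1 + 1 = 3
moves(3) = 2 * 3 + 1 = 7
moves(4) = 2 * 7 + 1 = 15
moves(5) = 2 * 15 + 1 = 31
moves(6) = 2 * 31 + 1 = 63
moves(7) = 2 * 63 + 1 = 127
moves(8) = 2 * 127 + 1 = 255
moves(9) = 2 * 255 + 1 = 511
moves(10) = 2 * 511 + 1 = 1023
moves(11) = 2 * 1023 + 1 = 2047
moves(12) = 2 * 2047 + 1 = 4095
moves(13) = 2 * 4095 + 1 = 8191
moves(14) = 2 * 8191 + 1 = 16383
moves(15) = 2 * 16383 + 1 = 32767
moves(16) = 2 * 32767 + 1 = 65535
moves(17) = 2 * 65535 + 1 = 131071
moves(18) = 2 * 131071 + 1 = 262143
moves(19) = 2 * 262143 + 1 = 524287

524287


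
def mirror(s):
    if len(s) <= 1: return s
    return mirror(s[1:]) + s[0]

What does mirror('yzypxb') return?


mirror('yzypxb') = mirror('zypxb') + 'y'
mirror('zypxb') = mirror('ypxb') + 'z'
mirror('ypxb') = mirror('pxb') + 'y'
mirror('pxb') = mirror('xb') + 'p'
mirror('xb') = mirror('b') + 'x'
mirror('b') = 'b'  (base case)
Concatenating: 'b' + 'x' + 'p' + 'y' + 'z' + 'y' = 'bxpyzy'

bxpyzy


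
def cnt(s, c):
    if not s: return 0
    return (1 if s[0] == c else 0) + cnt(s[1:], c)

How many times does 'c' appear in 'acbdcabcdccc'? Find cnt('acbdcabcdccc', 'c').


s[0]='a' != 'c' -> 0
s[0]='c' == 'c' -> 1
s[0]='b' != 'c' -> 0
s[0]='d' != 'c' -> 0
s[0]='c' == 'c' -> 1
s[0]='a' != 'c' -> 0
s[0]='b' != 'c' -> 0
s[0]='c' == 'c' -> 1
s[0]='d' != 'c' -> 0
s[0]='c' == 'c' -> 1
s[0]='c' == 'c' -> 1
s[0]='c' == 'c' -> 1
Sum: 0 + 1 + 0 + 0 + 1 + 0 + 0 + 1 + 0 + 1 + 1 + 1 = 6

6


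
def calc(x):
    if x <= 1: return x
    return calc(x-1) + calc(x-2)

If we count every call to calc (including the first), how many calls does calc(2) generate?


Let C(n) = total calls for calc(n)
C(0) = 1, C(1) = 1
C(2) = 1 + C(1) + C(0) = 1 + 1 + 1 = 3

3


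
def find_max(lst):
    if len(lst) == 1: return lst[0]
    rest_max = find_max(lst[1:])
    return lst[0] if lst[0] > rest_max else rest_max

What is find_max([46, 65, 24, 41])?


find_max([46, 65, 24, 41]): compare 46 with find_max([65, 24, 41])
find_max([65, 24, 41]): compare 65 with find_max([24, 41])
find_max([24, 41]): compare 24 with find_max([41])
find_max([41]) = 41  (base case)
Compare 24 with 41 -> 41
Compare 65 with 41 -> 65
Compare 46 with 65 -> 65

65


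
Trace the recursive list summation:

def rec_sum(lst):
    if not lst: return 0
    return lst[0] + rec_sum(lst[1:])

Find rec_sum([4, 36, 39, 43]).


rec_sum([4, 36, 39, 43]) = 4 + rec_sum([36, 39, 43])
rec_sum([36, 39, 43]) = 36 + rec_sum([39, 43])
rec_sum([39, 43]) = 39 + rec_sum([43])
rec_sum([43]) = 43 + rec_sum([])
rec_sum([]) = 0  (base case)
Total: 4 + 36 + 39 + 43 + 0 = 122

122


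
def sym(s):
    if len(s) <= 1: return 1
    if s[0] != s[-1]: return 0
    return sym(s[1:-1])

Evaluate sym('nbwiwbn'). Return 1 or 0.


sym('nbwiwbn'): s[0]='n' == s[-1]='n' -> check sym('bwiwb')
sym('bwiwb'): s[0]='b' == s[-1]='b' -> check sym('wiw')
sym('wiw'): s[0]='w' == s[-1]='w' -> check sym('i')
sym('i'): len <= 1 -> return 1  (base case)
Result: 1 (palindrome)

1


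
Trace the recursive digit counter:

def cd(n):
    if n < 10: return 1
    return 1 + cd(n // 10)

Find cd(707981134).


cd(707981134) = 1 + cd(70798113)
cd(70798113) = 1 + cd(7079811)
cd(7079811) = 1 + cd(707981)
cd(707981) = 1 + cd(70798)
cd(70798) = 1 + cd(7079)
cd(7079) = 1 + cd(707)
cd(707) = 1 + cd(70)
cd(70) = 1 + cd(7)
cd(7) = 1  (base case: 7 < 10)
Unwinding: 1 + 1 + 1 + 1 + 1 + 1 + 1 + 1 + 1 = 9

9


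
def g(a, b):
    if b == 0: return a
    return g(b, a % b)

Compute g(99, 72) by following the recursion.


g(99, 72) = g(72, 27)
g(72, 27) = g(27, 18)
g(27, 18) = g(18, 9)
g(18, 9) = g(9, 0)
g(9, 0) = 9  (base case)

9


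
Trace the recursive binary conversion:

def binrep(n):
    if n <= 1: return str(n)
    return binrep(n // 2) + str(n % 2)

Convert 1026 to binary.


binrep(1026) = binrep(513) + '0'
binrep(513) = binrep(256) + '1'
binrep(256) = binrep(128) + '0'
binrep(128) = binrep(64) + '0'
binrep(64) = binrep(32) + '0'
binrep(32) = binrep(16) + '0'
binrep(16) = binrep(8) + '0'
binrep(8) = binrep(4) + '0'
binrep(4) = binrep(2) + '0'
binrep(2) = binrep(1) + '0'
binrep(1) = '1'  (base case)
Concatenating: '1' + '0' + '0' + '0' + '0' + '0' + '0' + '0' + '0' + '1' + '0' = '10000000010'

10000000010


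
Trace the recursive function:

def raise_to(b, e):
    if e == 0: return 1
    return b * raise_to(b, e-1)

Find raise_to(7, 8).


raise_to(7, 8)
= 7 * raise_to(7, 7)
= 7 * 7 * raise_to(7, 6)
= 7 * 7 * 7 * raise_to(7, 5)
= 7 * 7 * 7 * 7 * raise_to(7, 4)
= 7 * 7 * 7 * 7 * 7 * raise_to(7, 3)
= 7 * 7 * 7 * 7 * 7 * 7 * raise_to(7, 2)
= 7 * 7 * 7 * 7 * 7 * 7 * 7 * raise_to(7, 1)
= 7 * 7 * 7 * 7 * 7 * 7 * 7 * 7 * raise_to(7, 0)
= 7 * 7 * 7 * 7 * 7 * 7 * 7 * 7 * 1
= 5764801

5764801


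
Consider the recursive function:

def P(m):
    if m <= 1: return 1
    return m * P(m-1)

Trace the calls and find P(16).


P(16)
= 16 * P(15)
= 16 * 15 * P(14)
= 16 * 15 * 14 * P(13)
= 16 * 15 * 14 * 13 * P(12)
= 16 * 15 * 14 * 13 * 12 * P(11)
= 16 * 15 * 14 * 13 * 12 * 11 * P(10)
= 16 * 15 * 14 * 13 * 12 * 11 * 10 * P(9)
= 16 * 15 * 14 * 13 * 12 * 11 * 10 * 9 * P(8)
= 16 * 15 * 14 * 13 * 12 * 11 * 10 * 9 * 8 * P(7)
= 16 * 15 * 14 * 13 * 12 * 11 * 10 * 9 * 8 * 7 * P(6)
= 16 * 15 * 14 * 13 * 12 * 11 * 10 * 9 * 8 * 7 * 6 * P(5)
= 16 * 15 * 14 * 13 * 12 * 11 * 10 * 9 * 8 * 7 * 6 * 5 * P(4)
= 16 * 15 * 14 * 13 * 12 * 11 * 10 * 9 * 8 * 7 * 6 * 5 * 4 * P(3)
= 16 * 15 * 14 * 13 * 12 * 11 * 10 * 9 * 8 * 7 * 6 * 5 * 4 * 3 * P(2)
= 16 * 15 * 14 * 13 * 12 * 11 * 10 * 9 * 8 * 7 * 6 * 5 * 4 * 3 * 2 * P(1)
= 16 * 15 * 14 * 13 * 12 * 11 * 10 * 9 * 8 * 7 * 6 * 5 * 4 * 3 * 2 * 1
= 20922789888000

20922789888000


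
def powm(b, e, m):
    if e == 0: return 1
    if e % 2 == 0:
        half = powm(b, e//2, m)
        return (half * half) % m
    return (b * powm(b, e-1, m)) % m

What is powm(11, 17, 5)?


powm(11, 17, 5): e is odd, compute powm(11, 16, 5)
  powm(11, 16, 5): e is even, compute powm(11, 8, 5)
    powm(11, 8, 5): e is even, compute powm(11, 4, 5)
      powm(11, 4, 5): e is even, compute powm(11, 2, 5)
        powm(11, 2, 5): e is even, compute powm(11, 1, 5)
          powm(11, 1, 5): e is odd, compute powm(11, 0, 5)
          powm(11, 0, 5) = 1
          (11 * 1) % 5 = 1
        half=1, (1*1) % 5 = 1
      half=1, (1*1) % 5 = 1
    half=1, (1*1) % 5 = 1
  half=1, (1*1) % 5 = 1
(11 * 1) % 5 = 1

1


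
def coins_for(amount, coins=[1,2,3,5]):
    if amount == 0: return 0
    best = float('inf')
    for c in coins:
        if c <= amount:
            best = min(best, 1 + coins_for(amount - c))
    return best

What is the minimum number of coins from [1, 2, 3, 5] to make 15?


Building up with DP:
coins_for(0) = 0
coins_for(1) = min(1+coins_for(0)=1+0=1) = 1
coins_for(2) = min(1+coins_for(1)=1+1=2, 1+coins_for(0)=1+0=1) = 1
coins_for(3) = min(1+coins_for(2)=1+1=2, 1+coins_for(1)=1+1=2, 1+coins_for(0)=1+0=1) = 1
coins_for(4) = min(1+coins_for(3)=1+1=2, 1+coins_for(2)=1+1=2, 1+coins_for(1)=1+1=2) = 2
coins_for(5) = min(1+coins_for(4)=1+2=3, 1+coins_for(3)=1+1=2, 1+coins_for(2)=1+1=2, 1+coins_for(0)=1+0=1) = 1
coins_for(6) = min(1+coins_for(5)=1+1=2, 1+coins_for(4)=1+2=3, 1+coins_for(3)=1+1=2, 1+coins_for(1)=1+1=2) = 2
coins_for(7) = min(1+coins_for(6)=1+2=3, 1+coins_for(5)=1+1=2, 1+coins_for(4)=1+2=3, 1+coins_for(2)=1+1=2) = 2
coins_for(8) = min(1+coins_for(7)=1+2=3, 1+coins_for(6)=1+2=3, 1+coins_for(5)=1+1=2, 1+coins_for(3)=1+1=2) = 2
coins_for(9) = min(1+coins_for(8)=1+2=3, 1+coins_for(7)=1+2=3, 1+coins_for(6)=1+2=3, 1+coins_for(4)=1+2=3) = 3
coins_for(10) = min(1+coins_for(9)=1+3=4, 1+coins_for(8)=1+2=3, 1+coins_for(7)=1+2=3, 1+coins_for(5)=1+1=2) = 2
coins_for(11) = min(1+coins_for(10)=1+2=3, 1+coins_for(9)=1+3=4, 1+coins_for(8)=1+2=3, 1+coins_for(6)=1+2=3) = 3
coins_for(12) = min(1+coins_for(11)=1+3=4, 1+coins_for(10)=1+2=3, 1+coins_for(9)=1+3=4, 1+coins_for(7)=1+2=3) = 3
coins_for(13) = min(1+coins_for(12)=1+3=4, 1+coins_for(11)=1+3=4, 1+coins_for(10)=1+2=3, 1+coins_for(8)=1+2=3) = 3
coins_for(14) = min(1+coins_for(13)=1+3=4, 1+coins_for(12)=1+3=4, 1+coins_for(11)=1+3=4, 1+coins_for(9)=1+3=4) = 4
coins_for(15) = min(1+coins_for(14)=1+4=5, 1+coins_for(13)=1+3=4, 1+coins_for(12)=1+3=4, 1+coins_for(10)=1+2=3) = 3

3


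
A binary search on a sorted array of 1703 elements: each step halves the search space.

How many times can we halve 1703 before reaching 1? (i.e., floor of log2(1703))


1703 / 2 = 851
851 / 2 = 425
425 / 2 = 212
212 / 2 = 106
106 / 2 = 53
53 / 2 = 26
26 / 2 = 13
13 / 2 = 6
6 / 2 = 3
3 / 2 = 1
Reached 1 after 10 halvings

10


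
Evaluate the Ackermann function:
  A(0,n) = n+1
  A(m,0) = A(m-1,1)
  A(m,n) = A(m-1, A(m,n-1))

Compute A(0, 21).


A(0, 21) = 22
Result: A(0, 21) = 22

22


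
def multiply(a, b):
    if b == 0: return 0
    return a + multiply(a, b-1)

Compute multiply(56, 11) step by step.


multiply(56, 11) = 56 + multiply(56, 10)
multiply(56, 10) = 56 + multiply(56, 9)
multiply(56, 9) = 56 + multiply(56, 8)
multiply(56, 8) = 56 + multiply(56, 7)
multiply(56, 7) = 56 + multiply(56, 6)
multiply(56, 6) = 56 + multiply(56, 5)
multiply(56, 5) = 56 + multiply(56, 4)
multiply(56, 4) = 56 + multiply(56, 3)
multiply(56, 3) = 56 + multiply(56, 2)
multiply(56, 2) = 56 + multiply(56, 1)
multiply(56, 1) = 56 + multiply(56, 0)
multiply(56, 0) = 0  (base case)
Total: 56 + 56 + 56 + 56 + 56 + 56 + 56 + 56 + 56 + 56 + 56 + 0 = 616

616


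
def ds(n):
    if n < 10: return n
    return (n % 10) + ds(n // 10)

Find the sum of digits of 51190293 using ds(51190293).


ds(51190293) = 3 + ds(5119029)
ds(5119029) = 9 + ds(511902)
ds(511902) = 2 + ds(51190)
ds(51190) = 0 + ds(5119)
ds(5119) = 9 + ds(511)
ds(511) = 1 + ds(51)
ds(51) = 1 + ds(5)
ds(5) = 5  (base case)
Total: 3 + 9 + 2 + 0 + 9 + 1 + 1 + 5 = 30

30


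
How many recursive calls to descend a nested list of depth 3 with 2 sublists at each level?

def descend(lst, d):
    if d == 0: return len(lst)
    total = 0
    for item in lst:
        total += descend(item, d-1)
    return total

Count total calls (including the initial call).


At depth 0 (root): 1 call
At depth 1: each of 1 parents calls descend on 2 children = 2 calls
At depth 2: each of 2 parents calls descend on 2 children = 4 calls
At depth 3: each of 4 parents calls descend on 2 children = 8 calls
Total: 1 + 2 + 4 + 8 = 15

15


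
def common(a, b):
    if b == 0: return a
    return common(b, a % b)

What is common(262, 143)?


common(262, 143) = common(143, 119)
common(143, 119) = common(119, 24)
common(119, 24) = common(24, 23)
common(24, 23) = common(23, 1)
common(23, 1) = common(1, 0)
common(1, 0) = 1  (base case)

1


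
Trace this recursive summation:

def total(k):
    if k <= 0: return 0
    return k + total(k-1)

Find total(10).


total(10)
= 10 + 9 + 8 + 7 + 6 + 5 + 4 + 3 + 2 + 1 + total(0)
= 10 + 9 + 8 + 7 + 6 + 5 + 4 + 3 + 2 + 1 + 0
= 55

55


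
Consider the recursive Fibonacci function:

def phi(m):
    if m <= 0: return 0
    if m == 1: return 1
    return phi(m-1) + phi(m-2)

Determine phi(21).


Computing phi(21) bottom-up:
phi(0) = 0
phi(1) = 1
phi(2) = phi(1) + phi(0) = 1 + 0 = 1
phi(3) = phi(2) + phi(1) = 1 + 1 = 2
phi(4) = phi(3) + phi(2) = 2 + 1 = 3
phi(5) = phi(4) + phi(3) = 3 + 2 = 5
phi(6) = phi(5) + phi(4) = 5 + 3 = 8
phi(7) = phi(6) + phi(5) = 8 + 5 = 13
phi(8) = phi(7) + phi(6) = 13 + 8 = 21
phi(9) = phi(8) + phi(7) = 21 + 13 = 34
phi(10) = phi(9) + phi(8) = 34 + 21 = 55
phi(11) = phi(10) + phi(9) = 55 + 34 = 89
phi(12) = phi(11) + phi(10) = 89 + 55 = 144
phi(13) = phi(12) + phi(11) = 144 + 89 = 233
phi(14) = phi(13) + phi(12) = 233 + 144 = 377
phi(15) = phi(14) + phi(13) = 377 + 233 = 610
phi(16) = phi(15) + phi(14) = 610 + 377 = 987
phi(17) = phi(16) + phi(15) = 987 + 610 = 1597
phi(18) = phi(17) + phi(16) = 1597 + 987 = 2584
phi(19) = phi(18) + phi(17) = 2584 + 1597 = 4181
phi(20) = phi(19) + phi(18) = 4181 + 2584 = 6765
phi(21) = phi(20) + phi(19) = 6765 + 4181 = 10946

10946


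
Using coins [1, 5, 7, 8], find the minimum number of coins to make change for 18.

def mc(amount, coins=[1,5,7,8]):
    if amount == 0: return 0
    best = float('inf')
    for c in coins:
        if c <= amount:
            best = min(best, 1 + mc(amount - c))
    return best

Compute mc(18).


Building up with DP:
mc(0) = 0
mc(1) = min(1+mc(0)=1+0=1) = 1
mc(2) = min(1+mc(1)=1+1=2) = 2
mc(3) = min(1+mc(2)=1+2=3) = 3
mc(4) = min(1+mc(3)=1+3=4) = 4
mc(5) = min(1+mc(4)=1+4=5, 1+mc(0)=1+0=1) = 1
mc(6) = min(1+mc(5)=1+1=2, 1+mc(1)=1+1=2) = 2
mc(7) = min(1+mc(6)=1+2=3, 1+mc(2)=1+2=3, 1+mc(0)=1+0=1) = 1
mc(8) = min(1+mc(7)=1+1=2, 1+mc(3)=1+3=4, 1+mc(1)=1+1=2, 1+mc(0)=1+0=1) = 1
mc(9) = min(1+mc(8)=1+1=2, 1+mc(4)=1+4=5, 1+mc(2)=1+2=3, 1+mc(1)=1+1=2) = 2
mc(10) = min(1+mc(9)=1+2=3, 1+mc(5)=1+1=2, 1+mc(3)=1+3=4, 1+mc(2)=1+2=3) = 2
mc(11) = min(1+mc(10)=1+2=3, 1+mc(6)=1+2=3, 1+mc(4)=1+4=5, 1+mc(3)=1+3=4) = 3
mc(12) = min(1+mc(11)=1+3=4, 1+mc(7)=1+1=2, 1+mc(5)=1+1=2, 1+mc(4)=1+4=5) = 2
mc(13) = min(1+mc(12)=1+2=3, 1+mc(8)=1+1=2, 1+mc(6)=1+2=3, 1+mc(5)=1+1=2) = 2
mc(14) = min(1+mc(13)=1+2=3, 1+mc(9)=1+2=3, 1+mc(7)=1+1=2, 1+mc(6)=1+2=3) = 2
mc(15) = min(1+mc(14)=1+2=3, 1+mc(10)=1+2=3, 1+mc(8)=1+1=2, 1+mc(7)=1+1=2) = 2
mc(16) = min(1+mc(15)=1+2=3, 1+mc(11)=1+3=4, 1+mc(9)=1+2=3, 1+mc(8)=1+1=2) = 2
mc(17) = min(1+mc(16)=1+2=3, 1+mc(12)=1+2=3, 1+mc(10)=1+2=3, 1+mc(9)=1+2=3) = 3
mc(18) = min(1+mc(17)=1+3=4, 1+mc(13)=1+2=3, 1+mc(11)=1+3=4, 1+mc(10)=1+2=3) = 3

3


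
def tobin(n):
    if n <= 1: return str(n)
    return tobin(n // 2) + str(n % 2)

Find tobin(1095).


tobin(1095) = tobin(547) + '1'
tobin(547) = tobin(273) + '1'
tobin(273) = tobin(136) + '1'
tobin(136) = tobin(68) + '0'
tobin(68) = tobin(34) + '0'
tobin(34) = tobin(17) + '0'
tobin(17) = tobin(8) + '1'
tobin(8) = tobin(4) + '0'
tobin(4) = tobin(2) + '0'
tobin(2) = tobin(1) + '0'
tobin(1) = '1'  (base case)
Concatenating: '1' + '0' + '0' + '0' + '1' + '0' + '0' + '0' + '1' + '1' + '1' = '10001000111'

10001000111


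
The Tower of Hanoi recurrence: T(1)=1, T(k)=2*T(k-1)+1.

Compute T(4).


T(4) = 2 * T(3) + 1
T(3) = 2 * T(2) + 1
T(2) = 2 * T(1) + 1
T(1) = 1  (base case)
T(2) = 2 * 1 + 1 = 3
T(3) = 2 * 3 + 1 = 7
T(4) = 2 * 7 + 1 = 15

15


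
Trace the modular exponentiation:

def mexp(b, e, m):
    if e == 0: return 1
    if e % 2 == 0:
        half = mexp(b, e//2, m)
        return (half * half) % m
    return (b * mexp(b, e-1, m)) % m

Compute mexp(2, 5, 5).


mexp(2, 5, 5): e is odd, compute mexp(2, 4, 5)
  mexp(2, 4, 5): e is even, compute mexp(2, 2, 5)
    mexp(2, 2, 5): e is even, compute mexp(2, 1, 5)
      mexp(2, 1, 5): e is odd, compute mexp(2, 0, 5)
        mexp(2, 0, 5) = 1
      (2 * 1) % 5 = 2
    half=2, (2*2) % 5 = 4
  half=4, (4*4) % 5 = 1
(2 * 1) % 5 = 2

2


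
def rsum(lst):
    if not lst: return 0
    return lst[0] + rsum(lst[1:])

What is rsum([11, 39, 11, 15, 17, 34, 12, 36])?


rsum([11, 39, 11, 15, 17, 34, 12, 36]) = 11 + rsum([39, 11, 15, 17, 34, 12, 36])
rsum([39, 11, 15, 17, 34, 12, 36]) = 39 + rsum([11, 15, 17, 34, 12, 36])
rsum([11, 15, 17, 34, 12, 36]) = 11 + rsum([15, 17, 34, 12, 36])
rsum([15, 17, 34, 12, 36]) = 15 + rsum([17, 34, 12, 36])
rsum([17, 34, 12, 36]) = 17 + rsum([34, 12, 36])
rsum([34, 12, 36]) = 34 + rsum([12, 36])
rsum([12, 36]) = 12 + rsum([36])
rsum([36]) = 36 + rsum([])
rsum([]) = 0  (base case)
Total: 11 + 39 + 11 + 15 + 17 + 34 + 12 + 36 + 0 = 175

175


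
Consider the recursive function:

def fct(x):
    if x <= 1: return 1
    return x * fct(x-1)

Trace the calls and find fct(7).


fct(7)
= 7 * fct(6)
= 7 * 6 * fct(5)
= 7 * 6 * 5 * fct(4)
= 7 * 6 * 5 * 4 * fct(3)
= 7 * 6 * 5 * 4 * 3 * fct(2)
= 7 * 6 * 5 * 4 * 3 * 2 * fct(1)
= 7 * 6 * 5 * 4 * 3 * 2 * 1
= 5040

5040


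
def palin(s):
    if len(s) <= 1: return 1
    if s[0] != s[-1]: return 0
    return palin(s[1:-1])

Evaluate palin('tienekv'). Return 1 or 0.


palin('tienekv'): s[0]='t' != s[-1]='v' -> return 0
Result: 0 (not a palindrome)

0


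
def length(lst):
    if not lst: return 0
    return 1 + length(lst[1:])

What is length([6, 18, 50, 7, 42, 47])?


length([6, 18, 50, 7, 42, 47]) = 1 + length([18, 50, 7, 42, 47])
length([18, 50, 7, 42, 47]) = 1 + length([50, 7, 42, 47])
length([50, 7, 42, 47]) = 1 + length([7, 42, 47])
length([7, 42, 47]) = 1 + length([42, 47])
length([42, 47]) = 1 + length([47])
length([47]) = 1 + length([])
length([]) = 0  (base case)
Unwinding: 1 + 1 + 1 + 1 + 1 + 1 + 0 = 6

6


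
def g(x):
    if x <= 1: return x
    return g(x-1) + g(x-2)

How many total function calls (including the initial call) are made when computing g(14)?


Let C(n) = total calls for g(n)
C(0) = 1, C(1) = 1
C(2) = 1 + C(1) + C(0) = 1 + 1 + 1 = 3
C(3) = 1 + C(2) + C(1) = 1 + 3 + 1 = 5
C(4) = 1 + C(3) + C(2) = 1 + 5 + 3 = 9
C(5) = 1 + C(4) + C(3) = 1 + 9 + 5 = 15
C(6) = 1 + C(5) + C(4) = 1 + 15 + 9 = 25
C(7) = 1 + C(6) + C(5) = 1 + 25 + 15 = 41
C(8) = 1 + C(7) + C(6) = 1 + 41 + 25 = 67
C(9) = 1 + C(8) + C(7) = 1 + 67 + 41 = 109
C(10) = 1 + C(9) + C(8) = 1 + 109 + 67 = 177
C(11) = 1 + C(10) + C(9) = 1 + 177 + 109 = 287
C(12) = 1 + C(11) + C(10) = 1 + 287 + 177 = 465
C(13) = 1 + C(12) + C(11) = 1 + 465 + 287 = 753
C(14) = 1 + C(13) + C(12) = 1 + 753 + 465 = 1219

1219


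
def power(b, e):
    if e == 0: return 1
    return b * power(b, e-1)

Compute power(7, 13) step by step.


power(7, 13)
= 7 * power(7, 12)
= 7 * 7 * power(7, 11)
= 7 * 7 * 7 * power(7, 10)
= 7 * 7 * 7 * 7 * power(7, 9)
= 7 * 7 * 7 * 7 * 7 * power(7, 8)
= 7 * 7 * 7 * 7 * 7 * 7 * power(7, 7)
= 7 * 7 * 7 * 7 * 7 * 7 * 7 * power(7, 6)
= 7 * 7 * 7 * 7 * 7 * 7 * 7 * 7 * power(7, 5)
= 7 * 7 * 7 * 7 * 7 * 7 * 7 * 7 * 7 * power(7, 4)
= 7 * 7 * 7 * 7 * 7 * 7 * 7 * 7 * 7 * 7 * power(7, 3)
= 7 * 7 * 7 * 7 * 7 * 7 * 7 * 7 * 7 * 7 * 7 * power(7, 2)
= 7 * 7 * 7 * 7 * 7 * 7 * 7 * 7 * 7 * 7 * 7 * 7 * power(7, 1)
= 7 * 7 * 7 * 7 * 7 * 7 * 7 * 7 * 7 * 7 * 7 * 7 * 7 * power(7, 0)
= 7 * 7 * 7 * 7 * 7 * 7 * 7 * 7 * 7 * 7 * 7 * 7 * 7 * 1
= 96889010407

96889010407


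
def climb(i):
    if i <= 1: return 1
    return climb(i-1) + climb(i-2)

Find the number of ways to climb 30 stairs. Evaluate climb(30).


Building up from base cases:
climb(0) = 1
climb(1) = 1
climb(2) = climb(1) + climb(0) = 1 + 1 = 2
climb(3) = climb(2) + climb(1) = 2 + 1 = 3
climb(4) = climb(3) + climb(2) = 3 + 2 = 5
climb(5) = climb(4) + climb(3) = 5 + 3 = 8
climb(6) = climb(5) + climb(4) = 8 + 5 = 13
climb(7) = climb(6) + climb(5) = 13 + 8 = 21
climb(8) = climb(7) + climb(6) = 21 + 13 = 34
climb(9) = climb(8) + climb(7) = 34 + 21 = 55
climb(10) = climb(9) + climb(8) = 55 + 34 = 89
climb(11) = climb(10) + climb(9) = 89 + 55 = 144
climb(12) = climb(11) + climb(10) = 144 + 89 = 233
climb(13) = climb(12) + climb(11) = 233 + 144 = 377
climb(14) = climb(13) + climb(12) = 377 + 233 = 610
climb(15) = climb(14) + climb(13) = 610 + 377 = 987
climb(16) = climb(15) + climb(14) = 987 + 610 = 1597
climb(17) = climb(16) + climb(15) = 1597 + 987 = 2584
climb(18) = climb(17) + climb(16) = 2584 + 1597 = 4181
climb(19) = climb(18) + climb(17) = 4181 + 2584 = 6765
climb(20) = climb(19) + climb(18) = 6765 + 4181 = 10946
climb(21) = climb(20) + climb(19) = 10946 + 6765 = 17711
climb(22) = climb(21) + climb(20) = 17711 + 10946 = 28657
climb(23) = climb(22) + climb(21) = 28657 + 17711 = 46368
climb(24) = climb(23) + climb(22) = 46368 + 28657 = 75025
climb(25) = climb(24) + climb(23) = 75025 + 46368 = 121393
climb(26) = climb(25) + climb(24) = 121393 + 75025 = 196418
climb(27) = climb(26) + climb(25) = 196418 + 121393 = 317811
climb(28) = climb(27) + climb(26) = 317811 + 196418 = 514229
climb(29) = climb(28) + climb(27) = 514229 + 317811 = 832040
climb(30) = climb(29) + climb(28) = 832040 + 514229 = 1346269

1346269


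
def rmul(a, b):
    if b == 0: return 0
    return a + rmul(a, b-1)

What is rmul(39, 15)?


rmul(39, 15) = 39 + rmul(39, 14)
rmul(39, 14) = 39 + rmul(39, 13)
rmul(39, 13) = 39 + rmul(39, 12)
rmul(39, 12) = 39 + rmul(39, 11)
rmul(39, 11) = 39 + rmul(39, 10)
rmul(39, 10) = 39 + rmul(39, 9)
rmul(39, 9) = 39 + rmul(39, 8)
rmul(39, 8) = 39 + rmul(39, 7)
rmul(39, 7) = 39 + rmul(39, 6)
rmul(39, 6) = 39 + rmul(39, 5)
rmul(39, 5) = 39 + rmul(39, 4)
rmul(39, 4) = 39 + rmul(39, 3)
rmul(39, 3) = 39 + rmul(39, 2)
rmul(39, 2) = 39 + rmul(39, 1)
rmul(39, 1) = 39 + rmul(39, 0)
rmul(39, 0) = 0  (base case)
Total: 39 + 39 + 39 + 39 + 39 + 39 + 39 + 39 + 39 + 39 + 39 + 39 + 39 + 39 + 39 + 0 = 585

585


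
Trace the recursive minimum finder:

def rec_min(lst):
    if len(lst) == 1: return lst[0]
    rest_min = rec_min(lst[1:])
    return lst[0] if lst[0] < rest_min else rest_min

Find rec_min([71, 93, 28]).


rec_min([71, 93, 28]): compare 71 with rec_min([93, 28])
rec_min([93, 28]): compare 93 with rec_min([28])
rec_min([28]) = 28  (base case)
Compare 93 with 28 -> 28
Compare 71 with 28 -> 28

28


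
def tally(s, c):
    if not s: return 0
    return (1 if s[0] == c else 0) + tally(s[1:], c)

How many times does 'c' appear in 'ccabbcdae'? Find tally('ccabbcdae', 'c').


s[0]='c' == 'c' -> 1
s[0]='c' == 'c' -> 1
s[0]='a' != 'c' -> 0
s[0]='b' != 'c' -> 0
s[0]='b' != 'c' -> 0
s[0]='c' == 'c' -> 1
s[0]='d' != 'c' -> 0
s[0]='a' != 'c' -> 0
s[0]='e' != 'c' -> 0
Sum: 1 + 1 + 0 + 0 + 0 + 1 + 0 + 0 + 0 = 3

3


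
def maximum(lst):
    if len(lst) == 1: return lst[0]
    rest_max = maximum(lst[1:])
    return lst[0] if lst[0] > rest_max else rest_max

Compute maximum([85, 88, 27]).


maximum([85, 88, 27]): compare 85 with maximum([88, 27])
maximum([88, 27]): compare 88 with maximum([27])
maximum([27]) = 27  (base case)
Compare 88 with 27 -> 88
Compare 85 with 88 -> 88

88


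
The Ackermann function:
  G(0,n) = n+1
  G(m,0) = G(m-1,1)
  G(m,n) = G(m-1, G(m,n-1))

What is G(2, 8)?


G(2, 8) = G(1, G(2, 7))
  G(2, 7) = G(1, G(2, 6))
    G(2, 6) = G(1, G(2, 5))
      G(2, 5) = G(1, G(2, 4))
        G(2, 4) = G(1, G(2, 3))
          G(2, 3) = G(1, G(2, 2))
          G(2, 2) = G(1, G(2, 1))
          G(2, 1) = G(1, G(2, 0))
          G(2, 0) = G(1, 1)
          G(1, 1) = G(0, G(1, 0))
          G(1, 0) = G(0, 1)
          G(0, 1) = 2
            = G(0, 2)
          G(0, 2) = 3
            = G(1, 3)
          G(1, 3) = G(0, G(1, 2))
          G(1, 2) = G(0, G(1, 1))
          G(1, 1) = G(0, G(1, 0))
          G(1, 0) = G(0, 1)
          G(0, 1) = 2
            = G(0, 2)
          G(0, 2) = 3
            = G(0, 3)
          G(0, 3) = 4
            = G(0, 4)
... (trace truncated)
Result: G(2, 8) = 19

19


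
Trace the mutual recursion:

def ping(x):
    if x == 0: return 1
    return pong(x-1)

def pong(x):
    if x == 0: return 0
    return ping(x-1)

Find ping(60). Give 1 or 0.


ping(60) = pong(59)
pong(59) = ping(58)
ping(58) = pong(57)
pong(57) = ping(56)
ping(56) = pong(55)
pong(55) = ping(54)
ping(54) = pong(53)
pong(53) = ping(52)
ping(52) = pong(51)
pong(51) = ping(50)
ping(50) = pong(49)
pong(49) = ping(48)
ping(48) = pong(47)
pong(47) = ping(46)
ping(46) = pong(45)
pong(45) = ping(44)
ping(44) = pong(43)
pong(43) = ping(42)
ping(42) = pong(41)
pong(41) = ping(40)
ping(40) = pong(39)
pong(39) = ping(38)
ping(38) = pong(37)
pong(37) = ping(36)
ping(36) = pong(35)
pong(35) = ping(34)
ping(34) = pong(33)
pong(33) = ping(32)
ping(32) = pong(31)
pong(31) = ping(30)
ping(30) = pong(29)
pong(29) = ping(28)
ping(28) = pong(27)
pong(27) = ping(26)
ping(26) = pong(25)
pong(25) = ping(24)
ping(24) = pong(23)
pong(23) = ping(22)
ping(22) = pong(21)
pong(21) = ping(20)
ping(20) = pong(19)
pong(19) = ping(18)
ping(18) = pong(17)
pong(17) = ping(16)
ping(16) = pong(15)
pong(15) = ping(14)
ping(14) = pong(13)
pong(13) = ping(12)
ping(12) = pong(11)
pong(11) = ping(10)
ping(10) = pong(9)
pong(9) = ping(8)
ping(8) = pong(7)
pong(7) = ping(6)
ping(6) = pong(5)
pong(5) = ping(4)
ping(4) = pong(3)
pong(3) = ping(2)
ping(2) = pong(1)
pong(1) = ping(0)
ping(0) = 1  (base case)
Result: 1

1


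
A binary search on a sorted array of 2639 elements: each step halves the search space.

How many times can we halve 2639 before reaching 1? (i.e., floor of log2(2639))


2639 / 2 = 1319
1319 / 2 = 659
659 / 2 = 329
329 / 2 = 164
164 / 2 = 82
82 / 2 = 41
41 / 2 = 20
20 / 2 = 10
10 / 2 = 5
5 / 2 = 2
2 / 2 = 1
Reached 1 after 11 halvings

11


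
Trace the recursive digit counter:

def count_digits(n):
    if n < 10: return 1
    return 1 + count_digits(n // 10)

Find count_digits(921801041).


count_digits(921801041) = 1 + count_digits(92180104)
count_digits(92180104) = 1 + count_digits(9218010)
count_digits(9218010) = 1 + count_digits(921801)
count_digits(921801) = 1 + count_digits(92180)
count_digits(92180) = 1 + count_digits(9218)
count_digits(9218) = 1 + count_digits(921)
count_digits(921) = 1 + count_digits(92)
count_digits(92) = 1 + count_digits(9)
count_digits(9) = 1  (base case: 9 < 10)
Unwinding: 1 + 1 + 1 + 1 + 1 + 1 + 1 + 1 + 1 = 9

9


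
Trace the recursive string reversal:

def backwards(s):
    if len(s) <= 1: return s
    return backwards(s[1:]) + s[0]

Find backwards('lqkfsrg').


backwards('lqkfsrg') = backwards('qkfsrg') + 'l'
backwards('qkfsrg') = backwards('kfsrg') + 'q'
backwards('kfsrg') = backwards('fsrg') + 'k'
backwards('fsrg') = backwards('srg') + 'f'
backwards('srg') = backwards('rg') + 's'
backwards('rg') = backwards('g') + 'r'
backwards('g') = 'g'  (base case)
Concatenating: 'g' + 'r' + 's' + 'f' + 'k' + 'q' + 'l' = 'grsfkql'

grsfkql


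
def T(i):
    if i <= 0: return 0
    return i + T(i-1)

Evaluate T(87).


T(87)
= 87 + 86 + 85 + 84 + 83 + 82 + 81 + 80 + 79 + 78 + 77 + 76 + 75 + 74 + 73 + 72 + 71 + 70 + 69 + 68 + 67 + 66 + 65 + 64 + 63 + 62 + 61 + 60 + 59 + 58 + 57 + 56 + 55 + 54 + 53 + 52 + 51 + 50 + 49 + 48 + 47 + 46 + 45 + 44 + 43 + 42 + 41 + 40 + 39 + 38 + 37 + 36 + 35 + 34 + 33 + 32 + 31 + 30 + 29 + 28 + 27 + 26 + 25 + 24 + 23 + 22 + 21 + 20 + 19 + 18 + 17 + 16 + 15 + 14 + 13 + 12 + 11 + 10 + 9 + 8 + 7 + 6 + 5 + 4 + 3 + 2 + 1 + T(0)
= 87 + 86 + 85 + 84 + 83 + 82 + 81 + 80 + 79 + 78 + 77 + 76 + 75 + 74 + 73 + 72 + 71 + 70 + 69 + 68 + 67 + 66 + 65 + 64 + 63 + 62 + 61 + 60 + 59 + 58 + 57 + 56 + 55 + 54 + 53 + 52 + 51 + 50 + 49 + 48 + 47 + 46 + 45 + 44 + 43 + 42 + 41 + 40 + 39 + 38 + 37 + 36 + 35 + 34 + 33 + 32 + 31 + 30 + 29 + 28 + 27 + 26 + 25 + 24 + 23 + 22 + 21 + 20 + 19 + 18 + 17 + 16 + 15 + 14 + 13 + 12 + 11 + 10 + 9 + 8 + 7 + 6 + 5 + 4 + 3 + 2 + 1 + 0
= 3828

3828


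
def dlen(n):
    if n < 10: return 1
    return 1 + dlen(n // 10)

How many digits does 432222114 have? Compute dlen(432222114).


dlen(432222114) = 1 + dlen(43222211)
dlen(43222211) = 1 + dlen(4322221)
dlen(4322221) = 1 + dlen(432222)
dlen(432222) = 1 + dlen(43222)
dlen(43222) = 1 + dlen(4322)
dlen(4322) = 1 + dlen(432)
dlen(432) = 1 + dlen(43)
dlen(43) = 1 + dlen(4)
dlen(4) = 1  (base case: 4 < 10)
Unwinding: 1 + 1 + 1 + 1 + 1 + 1 + 1 + 1 + 1 = 9

9


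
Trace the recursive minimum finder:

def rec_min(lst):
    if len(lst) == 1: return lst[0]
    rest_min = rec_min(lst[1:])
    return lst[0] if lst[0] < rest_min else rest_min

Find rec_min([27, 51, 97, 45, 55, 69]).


rec_min([27, 51, 97, 45, 55, 69]): compare 27 with rec_min([51, 97, 45, 55, 69])
rec_min([51, 97, 45, 55, 69]): compare 51 with rec_min([97, 45, 55, 69])
rec_min([97, 45, 55, 69]): compare 97 with rec_min([45, 55, 69])
rec_min([45, 55, 69]): compare 45 with rec_min([55, 69])
rec_min([55, 69]): compare 55 with rec_min([69])
rec_min([69]) = 69  (base case)
Compare 55 with 69 -> 55
Compare 45 with 55 -> 45
Compare 97 with 45 -> 45
Compare 51 with 45 -> 45
Compare 27 with 45 -> 27

27


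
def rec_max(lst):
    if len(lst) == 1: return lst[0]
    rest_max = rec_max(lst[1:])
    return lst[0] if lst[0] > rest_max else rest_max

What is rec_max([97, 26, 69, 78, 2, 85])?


rec_max([97, 26, 69, 78, 2, 85]): compare 97 with rec_max([26, 69, 78, 2, 85])
rec_max([26, 69, 78, 2, 85]): compare 26 with rec_max([69, 78, 2, 85])
rec_max([69, 78, 2, 85]): compare 69 with rec_max([78, 2, 85])
rec_max([78, 2, 85]): compare 78 with rec_max([2, 85])
rec_max([2, 85]): compare 2 with rec_max([85])
rec_max([85]) = 85  (base case)
Compare 2 with 85 -> 85
Compare 78 with 85 -> 85
Compare 69 with 85 -> 85
Compare 26 with 85 -> 85
Compare 97 with 85 -> 97

97


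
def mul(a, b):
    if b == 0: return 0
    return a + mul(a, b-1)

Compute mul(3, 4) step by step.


mul(3, 4) = 3 + mul(3, 3)
mul(3, 3) = 3 + mul(3, 2)
mul(3, 2) = 3 + mul(3, 1)
mul(3, 1) = 3 + mul(3, 0)
mul(3, 0) = 0  (base case)
Total: 3 + 3 + 3 + 3 + 0 = 12

12


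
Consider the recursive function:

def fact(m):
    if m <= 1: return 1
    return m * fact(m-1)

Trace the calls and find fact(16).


fact(16)
= 16 * fact(15)
= 16 * 15 * fact(14)
= 16 * 15 * 14 * fact(13)
= 16 * 15 * 14 * 13 * fact(12)
= 16 * 15 * 14 * 13 * 12 * fact(11)
= 16 * 15 * 14 * 13 * 12 * 11 * fact(10)
= 16 * 15 * 14 * 13 * 12 * 11 * 10 * fact(9)
= 16 * 15 * 14 * 13 * 12 * 11 * 10 * 9 * fact(8)
= 16 * 15 * 14 * 13 * 12 * 11 * 10 * 9 * 8 * fact(7)
= 16 * 15 * 14 * 13 * 12 * 11 * 10 * 9 * 8 * 7 * fact(6)
= 16 * 15 * 14 * 13 * 12 * 11 * 10 * 9 * 8 * 7 * 6 * fact(5)
= 16 * 15 * 14 * 13 * 12 * 11 * 10 * 9 * 8 * 7 * 6 * 5 * fact(4)
= 16 * 15 * 14 * 13 * 12 * 11 * 10 * 9 * 8 * 7 * 6 * 5 * 4 * fact(3)
= 16 * 15 * 14 * 13 * 12 * 11 * 10 * 9 * 8 * 7 * 6 * 5 * 4 * 3 * fact(2)
= 16 * 15 * 14 * 13 * 12 * 11 * 10 * 9 * 8 * 7 * 6 * 5 * 4 * 3 * 2 * fact(1)
= 16 * 15 * 14 * 13 * 12 * 11 * 10 * 9 * 8 * 7 * 6 * 5 * 4 * 3 * 2 * 1
= 20922789888000

20922789888000


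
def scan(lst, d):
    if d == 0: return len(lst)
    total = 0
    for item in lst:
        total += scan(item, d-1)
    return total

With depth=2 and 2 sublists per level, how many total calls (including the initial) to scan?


At depth 0 (root): 1 call
At depth 1: each of 1 parents calls scan on 2 children = 2 calls
At depth 2: each of 2 parents calls scan on 2 children = 4 calls
Total: 1 + 2 + 4 = 7

7


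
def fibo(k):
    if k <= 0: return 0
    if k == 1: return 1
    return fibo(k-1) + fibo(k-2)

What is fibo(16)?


Computing fibo(16) bottom-up:
fibo(0) = 0
fibo(1) = 1
fibo(2) = fibo(1) + fibo(0) = 1 + 0 = 1
fibo(3) = fibo(2) + fibo(1) = 1 + 1 = 2
fibo(4) = fibo(3) + fibo(2) = 2 + 1 = 3
fibo(5) = fibo(4) + fibo(3) = 3 + 2 = 5
fibo(6) = fibo(5) + fibo(4) = 5 + 3 = 8
fibo(7) = fibo(6) + fibo(5) = 8 + 5 = 13
fibo(8) = fibo(7) + fibo(6) = 13 + 8 = 21
fibo(9) = fibo(8) + fibo(7) = 21 + 13 = 34
fibo(10) = fibo(9) + fibo(8) = 34 + 21 = 55
fibo(11) = fibo(10) + fibo(9) = 55 + 34 = 89
fibo(12) = fibo(11) + fibo(10) = 89 + 55 = 144
fibo(13) = fibo(12) + fibo(11) = 144 + 89 = 233
fibo(14) = fibo(13) + fibo(12) = 233 + 144 = 377
fibo(15) = fibo(14) + fibo(13) = 377 + 233 = 610
fibo(16) = fibo(15) + fibo(14) = 610 + 377 = 987

987


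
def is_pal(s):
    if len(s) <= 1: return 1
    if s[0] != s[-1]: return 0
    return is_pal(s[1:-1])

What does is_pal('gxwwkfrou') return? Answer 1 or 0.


is_pal('gxwwkfrou'): s[0]='g' != s[-1]='u' -> return 0
Result: 0 (not a palindrome)

0


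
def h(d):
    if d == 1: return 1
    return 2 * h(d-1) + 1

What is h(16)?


h(16) = 2 * h(15) + 1
h(15) = 2 * h(14) + 1
h(14) = 2 * h(13) + 1
h(13) = 2 * h(12) + 1
h(12) = 2 * h(11) + 1
h(11) = 2 * h(10) + 1
h(10) = 2 * h(9) + 1
h(9) = 2 * h(8) + 1
h(8) = 2 * h(7) + 1
h(7) = 2 * h(6) + 1
h(6) = 2 * h(5) + 1
h(5) = 2 * h(4) + 1
h(4) = 2 * h(3) + 1
h(3) = 2 * h(2) + 1
h(2) = 2 * h(1) + 1
h(1) = 1  (base case)
h(2) = 2 * 1 + 1 = 3
h(3) = 2 * 3 + 1 = 7
h(4) = 2 * 7 + 1 = 15
h(5) = 2 * 15 + 1 = 31
h(6) = 2 * 31 + 1 = 63
h(7) = 2 * 63 + 1 = 127
h(8) = 2 * 127 + 1 = 255
h(9) = 2 * 255 + 1 = 511
h(10) = 2 * 511 + 1 = 1023
h(11) = 2 * 1023 + 1 = 2047
h(12) = 2 * 2047 + 1 = 4095
h(13) = 2 * 4095 + 1 = 8191
h(14) = 2 * 8191 + 1 = 16383
h(15) = 2 * 16383 + 1 = 32767
h(16) = 2 * 32767 + 1 = 65535

65535


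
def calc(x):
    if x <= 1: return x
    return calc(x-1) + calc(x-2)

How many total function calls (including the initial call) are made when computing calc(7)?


Let C(n) = total calls for calc(n)
C(0) = 1, C(1) = 1
C(2) = 1 + C(1) + C(0) = 1 + 1 + 1 = 3
C(3) = 1 + C(2) + C(1) = 1 + 3 + 1 = 5
C(4) = 1 + C(3) + C(2) = 1 + 5 + 3 = 9
C(5) = 1 + C(4) + C(3) = 1 + 9 + 5 = 15
C(6) = 1 + C(5) + C(4) = 1 + 15 + 9 = 25
C(7) = 1 + C(6) + C(5) = 1 + 25 + 15 = 41

41


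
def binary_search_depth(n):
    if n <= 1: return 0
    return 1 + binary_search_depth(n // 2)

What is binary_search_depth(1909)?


1909 / 2 = 954
954 / 2 = 477
477 / 2 = 238
238 / 2 = 119
119 / 2 = 59
59 / 2 = 29
29 / 2 = 14
14 / 2 = 7
7 / 2 = 3
3 / 2 = 1
Reached 1 after 10 halvings

10


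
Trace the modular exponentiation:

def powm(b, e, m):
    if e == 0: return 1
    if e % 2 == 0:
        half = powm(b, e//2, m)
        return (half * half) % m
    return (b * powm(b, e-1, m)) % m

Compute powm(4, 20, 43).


powm(4, 20, 43): e is even, compute powm(4, 10, 43)
  powm(4, 10, 43): e is even, compute powm(4, 5, 43)
    powm(4, 5, 43): e is odd, compute powm(4, 4, 43)
      powm(4, 4, 43): e is even, compute powm(4, 2, 43)
        powm(4, 2, 43): e is even, compute powm(4, 1, 43)
          powm(4, 1, 43): e is odd, compute powm(4, 0, 43)
          powm(4, 0, 43) = 1
          (4 * 1) % 43 = 4
        half=4, (4*4) % 43 = 16
      half=16, (16*16) % 43 = 41
    (4 * 41) % 43 = 35
  half=35, (35*35) % 43 = 21
half=21, (21*21) % 43 = 11

11


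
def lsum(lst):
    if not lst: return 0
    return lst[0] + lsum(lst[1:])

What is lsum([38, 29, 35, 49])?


lsum([38, 29, 35, 49]) = 38 + lsum([29, 35, 49])
lsum([29, 35, 49]) = 29 + lsum([35, 49])
lsum([35, 49]) = 35 + lsum([49])
lsum([49]) = 49 + lsum([])
lsum([]) = 0  (base case)
Total: 38 + 29 + 35 + 49 + 0 = 151

151


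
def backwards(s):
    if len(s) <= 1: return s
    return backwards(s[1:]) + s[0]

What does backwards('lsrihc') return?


backwards('lsrihc') = backwards('srihc') + 'l'
backwards('srihc') = backwards('rihc') + 's'
backwards('rihc') = backwards('ihc') + 'r'
backwards('ihc') = backwards('hc') + 'i'
backwards('hc') = backwards('c') + 'h'
backwards('c') = 'c'  (base case)
Concatenating: 'c' + 'h' + 'i' + 'r' + 's' + 'l' = 'chirsl'

chirsl


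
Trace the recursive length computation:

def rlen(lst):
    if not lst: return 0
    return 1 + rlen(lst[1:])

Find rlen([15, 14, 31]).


rlen([15, 14, 31]) = 1 + rlen([14, 31])
rlen([14, 31]) = 1 + rlen([31])
rlen([31]) = 1 + rlen([])
rlen([]) = 0  (base case)
Unwinding: 1 + 1 + 1 + 0 = 3

3


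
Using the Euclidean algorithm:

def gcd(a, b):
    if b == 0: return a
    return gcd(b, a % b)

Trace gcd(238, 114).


gcd(238, 114) = gcd(114, 10)
gcd(114, 10) = gcd(10, 4)
gcd(10, 4) = gcd(4, 2)
gcd(4, 2) = gcd(2, 0)
gcd(2, 0) = 2  (base case)

2


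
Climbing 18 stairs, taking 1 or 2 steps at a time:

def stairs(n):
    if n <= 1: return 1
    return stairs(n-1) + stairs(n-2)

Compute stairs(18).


Building up from base cases:
stairs(0) = 1
stairs(1) = 1
stairs(2) = stairs(1) + stairs(0) = 1 + 1 = 2
stairs(3) = stairs(2) + stairs(1) = 2 + 1 = 3
stairs(4) = stairs(3) + stairs(2) = 3 + 2 = 5
stairs(5) = stairs(4) + stairs(3) = 5 + 3 = 8
stairs(6) = stairs(5) + stairs(4) = 8 + 5 = 13
stairs(7) = stairs(6) + stairs(5) = 13 + 8 = 21
stairs(8) = stairs(7) + stairs(6) = 21 + 13 = 34
stairs(9) = stairs(8) + stairs(7) = 34 + 21 = 55
stairs(10) = stairs(9) + stairs(8) = 55 + 34 = 89
stairs(11) = stairs(10) + stairs(9) = 89 + 55 = 144
stairs(12) = stairs(11) + stairs(10) = 144 + 89 = 233
stairs(13) = stairs(12) + stairs(11) = 233 + 144 = 377
stairs(14) = stairs(13) + stairs(12) = 377 + 233 = 610
stairs(15) = stairs(14) + stairs(13) = 610 + 377 = 987
stairs(16) = stairs(15) + stairs(14) = 987 + 610 = 1597
stairs(17) = stairs(16) + stairs(15) = 1597 + 987 = 2584
stairs(18) = stairs(17) + stairs(16) = 2584 + 1597 = 4181

4181


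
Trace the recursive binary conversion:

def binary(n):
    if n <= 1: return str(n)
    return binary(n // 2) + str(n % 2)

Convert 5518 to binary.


binary(5518) = binary(2759) + '0'
binary(2759) = binary(1379) + '1'
binary(1379) = binary(689) + '1'
binary(689) = binary(344) + '1'
binary(344) = binary(172) + '0'
binary(172) = binary(86) + '0'
binary(86) = binary(43) + '0'
binary(43) = binary(21) + '1'
binary(21) = binary(10) + '1'
binary(10) = binary(5) + '0'
binary(5) = binary(2) + '1'
binary(2) = binary(1) + '0'
binary(1) = '1'  (base case)
Concatenating: '1' + '0' + '1' + '0' + '1' + '1' + '0' + '0' + '0' + '1' + '1' + '1' + '0' = '1010110001110'

1010110001110


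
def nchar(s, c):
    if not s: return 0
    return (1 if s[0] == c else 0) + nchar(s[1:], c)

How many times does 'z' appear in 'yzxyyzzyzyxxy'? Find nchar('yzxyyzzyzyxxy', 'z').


s[0]='y' != 'z' -> 0
s[0]='z' == 'z' -> 1
s[0]='x' != 'z' -> 0
s[0]='y' != 'z' -> 0
s[0]='y' != 'z' -> 0
s[0]='z' == 'z' -> 1
s[0]='z' == 'z' -> 1
s[0]='y' != 'z' -> 0
s[0]='z' == 'z' -> 1
s[0]='y' != 'z' -> 0
s[0]='x' != 'z' -> 0
s[0]='x' != 'z' -> 0
s[0]='y' != 'z' -> 0
Sum: 0 + 1 + 0 + 0 + 0 + 1 + 1 + 0 + 1 + 0 + 0 + 0 + 0 = 4

4


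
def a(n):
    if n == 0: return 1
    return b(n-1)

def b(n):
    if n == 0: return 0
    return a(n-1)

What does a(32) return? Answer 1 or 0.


a(32) = b(31)
b(31) = a(30)
a(30) = b(29)
b(29) = a(28)
a(28) = b(27)
b(27) = a(26)
a(26) = b(25)
b(25) = a(24)
a(24) = b(23)
b(23) = a(22)
a(22) = b(21)
b(21) = a(20)
a(20) = b(19)
b(19) = a(18)
a(18) = b(17)
b(17) = a(16)
a(16) = b(15)
b(15) = a(14)
a(14) = b(13)
b(13) = a(12)
a(12) = b(11)
b(11) = a(10)
a(10) = b(9)
b(9) = a(8)
a(8) = b(7)
b(7) = a(6)
a(6) = b(5)
b(5) = a(4)
a(4) = b(3)
b(3) = a(2)
a(2) = b(1)
b(1) = a(0)
a(0) = 1  (base case)
Result: 1

1
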